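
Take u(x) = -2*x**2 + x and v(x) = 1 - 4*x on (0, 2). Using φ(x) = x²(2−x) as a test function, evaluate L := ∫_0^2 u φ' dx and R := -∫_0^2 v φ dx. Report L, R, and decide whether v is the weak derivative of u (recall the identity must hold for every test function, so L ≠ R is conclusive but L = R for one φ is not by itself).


LHS = 76/15, RHS = 76/15. Yes, v = u' weakly.

u(x) = -2*x**2 + x, classical derivative u'(x) = 1 - 4*x.
φ(x) = x²(2−x), so φ'(x) = x*(4 - 3*x).
Note φ(0) = φ(2) = 0, so the boundary term u·φ vanishes.
LHS = ∫_0^2 u(x) φ'(x) dx = ∫_0^2 (6*x^4 - 11*x^3 + 4*x^2) dx. Term by term:
  ∫_0^2 6*x^4 dx = 192/5;  ∫_0^2 -11*x^3 dx = -44;  ∫_0^2 4*x^2 dx = 32/3.
Sum: 192/5 − 44 + 32/3 = 76/15.
So LHS = 76/15.
∫_0^2 v(x) φ(x) dx = ∫_0^2 (4*x^4 - 9*x^3 + 2*x^2) dx. Term by term:
  ∫_0^2 4*x^4 dx = 128/5;  ∫_0^2 -9*x^3 dx = -36;  ∫_0^2 2*x^2 dx = 16/3.
Sum: 128/5 − 36 + 16/3 = -76/15.
So RHS = -∫_0^2 v(x) φ(x) dx = 76/15.
LHS = RHS, so the identity holds for this test φ.
Moreover u is smooth here and v(x) = u'(x) = 1 - 4*x pointwise, so the identity holds for every test function. Hence v is the weak derivative of u.


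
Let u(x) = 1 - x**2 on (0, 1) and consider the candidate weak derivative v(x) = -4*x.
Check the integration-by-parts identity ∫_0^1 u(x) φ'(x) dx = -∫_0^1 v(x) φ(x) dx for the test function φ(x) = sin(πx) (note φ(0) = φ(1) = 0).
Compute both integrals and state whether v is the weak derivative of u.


LHS = 2/π, RHS = 4/π. No, v is not the weak derivative of u.

u(x) = 1 - x**2, classical derivative u'(x) = -2*x.
φ(x) = sin(πx), so φ'(x) = π*cos(π*x).
Note φ(0) = φ(1) = 0, so the boundary term u·φ vanishes.
LHS = ∫_0^1 u(x) φ'(x) dx = ∫_0^1 (-π*x^2*cos(π*x) + π*cos(π*x)) dx. Term by term:
  ∫_0^1 π*cos(π*x) dx = 0;  ∫_0^1 -π*x^2*cos(π*x) dx = 2/π.
Sum: 0 + 2/π = 2/π.
So LHS = 2/π.
∫_0^1 v(x) φ(x) dx = ∫_0^1 (-4*x*sin(π*x)) dx. Term by term:
  ∫_0^1 -4*x*sin(π*x) dx = -4/π.
So RHS = -∫_0^1 v(x) φ(x) dx = 4/π.
LHS − RHS = -2/π ≠ 0, so the identity fails.
(For a valid weak derivative the identity must hold for EVERY test function, in particular this one. The failure shows v is NOT the weak derivative of u.)
Correct weak derivative would be u'(x) = -2*x.


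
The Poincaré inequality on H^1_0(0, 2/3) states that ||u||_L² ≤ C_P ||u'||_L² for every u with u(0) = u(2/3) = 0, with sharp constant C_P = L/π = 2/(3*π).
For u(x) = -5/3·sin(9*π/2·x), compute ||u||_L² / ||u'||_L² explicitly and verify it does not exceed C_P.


||u||_L² / ||u'||_L² = 2/(9*π) < C_P = 2/(3*π).

u(x) = -5/3·sin(9*π/2·x), so u'(x) = -15*π*cos(9*π*x/2)/2.
Writing u(x) = A·sin(kπx/L) with A = -5/3 and k = 3, use ∫_0^L sin²(kπx/L) dx = L/2 and ∫_0^L cos²(kπx/L) dx = L/2.
u² = 25/9·sin²(9*π/2·x) and (u')² = 225*π^2/4·cos²(9*π/2·x), and each of sin², cos² integrates to L/2 = 1/3 over (0, 2/3).
∫_0^2/3 u² dx = 25/27, so ||u||_L² = 5*sqrt(3)/9.
∫_0^2/3 (u')² dx = 75*π^2/4, so ||u'||_L² = 5*sqrt(3)*π/2.
Ratio ||u||_L² / ||u'||_L² = 2/(9*π).
Sharp Poincaré constant on H^1_0(0, 2/3) is C_P = L/π = 2/(3*π), achieved by sin(3*π/2·x).
This is the k = 3 harmonic; the ratio L/(kπ) is strictly less than C_P = L/π, consistent with the sharp inequality ||u||_L² ≤ C_P ||u'||_L².


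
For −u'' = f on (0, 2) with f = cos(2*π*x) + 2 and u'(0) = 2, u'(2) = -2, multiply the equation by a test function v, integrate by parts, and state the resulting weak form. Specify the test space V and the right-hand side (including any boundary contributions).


V = H^1(0, 2) (v unrestricted at boundary; u is determined up to an additive constant); weak form: ∫_0^2 u'v' dx = ∫_0^2 (cos(2*π*x) + 2) v dx − 2·v(2) − 2·v(0) for all v ∈ V.

Multiply both sides by a test function v and integrate from 0 to 2:
  ∫_0^2 −u''(x) v(x) dx = ∫_0^2 f(x) v(x) dx.
Integrate the LHS by parts once:
  ∫_0^2 −u'' v dx = −[u'(x) v(x)]_0^2 + ∫_0^2 u'(x) v'(x) dx.
Thus ∫_0^2 u'(x) v'(x) dx = ∫_0^2 f(x) v(x) dx + [u'(x) v(x)]_0^2.
Choose V so that boundary terms are either known or forced to vanish.
u has inhomogeneous Neumann u'(0) = 2, u'(2) = -2. [u' v]_0^2 = (-2)·v(2) − (2)·v(0) = − 2·v(2) − 2·v(0). Take V = H^1(0, 2); boundary term becomes part of RHS.
Weak formulation: find u (satisfying any essential BC) such that ∫_0^2 u'(x) v'(x) dx = ∫_0^2 f v dx − 2·v(2) − 2·v(0) for all v ∈ V (Neumann data are natural BCs: they enter the RHS as boundary terms).
Substituting f(x) = cos(2*π*x) + 2, the right-hand side is ∫_0^2 (cos(2*π*x) + 2) v dx − 2·v(2) − 2·v(0).
Compatibility check (pure Neumann): taking v ≡ 1 ∈ V gives 0 = ∫_0^2 f dx + (-2) − (2), i.e. ∫_0^2 f dx must equal u'(0) − u'(2) = 4. Indeed ∫_0^2 (cos(2*π*x) + 2) dx = 4, so the data are compatible. The solution is then unique only up to an additive constant (fix it e.g. by requiring ∫_0^2 u dx = 0).


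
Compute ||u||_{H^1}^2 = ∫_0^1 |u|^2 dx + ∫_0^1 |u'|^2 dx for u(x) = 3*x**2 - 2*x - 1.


||u||_{H^1}^2 = 77/15

The H^1 norm (squared) on an interval (0, L) is
  ||u||_{H^1}^2 = ∫_0^L u(x)^2 dx + ∫_0^L u'(x)^2 dx.
Compute u'(x) = 6*x - 2.
Then u(x)^2 = 9*x**4 - 12*x**3 - 2*x**2 + 4*x + 1 and u'(x)^2 = 36*x**2 - 24*x + 4.
Integrate each monomial from 0 to 1 using ∫_0^1 c·x^n dx = c·1^(n+1)/(n+1):
  ∫_0^1 u(x)^2 dx = ∫_0^1 (9*x^4 - 12*x^3 - 2*x^2 + 4*x + 1) dx. Term by term:
    ∫_0^1 9*x^4 dx = 9/5;  ∫_0^1 -12*x^3 dx = -3;  ∫_0^1 -2*x^2 dx = -2/3;
    ∫_0^1 4*x dx = 2;  ∫_0^1 1 dx = 1.
  Sum: 9/5 − 3 − 2/3 + 2 + 1 = 17/15.
  ∫_0^1 u'(x)^2 dx = ∫_0^1 (36*x^2 - 24*x + 4) dx. Term by term:
    ∫_0^1 36*x^2 dx = 12;  ∫_0^1 -24*x dx = -12;  ∫_0^1 4 dx = 4.
  Sum: 12 − 12 + 4 = 4.
Adding: ||u||_{H^1}^2 = 17/15 + 4 = 77/15.


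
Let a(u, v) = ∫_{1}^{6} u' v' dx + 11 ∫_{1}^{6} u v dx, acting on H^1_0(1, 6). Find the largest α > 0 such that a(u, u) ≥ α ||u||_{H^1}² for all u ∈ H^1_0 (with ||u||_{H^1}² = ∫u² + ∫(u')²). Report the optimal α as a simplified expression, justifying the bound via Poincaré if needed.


α = 1

Coercivity of a(·,·) on H^1_0(1, 6) means a(u, u) ≥ α ||u||_{H^1}² for every u ∈ H^1_0.
The interval has length L = 5, and Poincaré/coercivity depend only on L. Here a(u, u) = ∫(u')² + (11)·∫u².
Here c = 11 ≥ 1, so a(u,u) = ∫(u')² + c∫u² ≥ ∫(u')² + ∫u² = ||u||_{H^1}², i.e. α = 1 works. No larger α is possible: a(u,u) ≥ α||u||_{H^1}² means (1−α)∫(u')² ≥ (α−c)∫u², and for the modes u_n = sin(nπ(x−x₀)/L) (x₀ the left endpoint) one has ∫u_n²/∫(u_n')² = (L/(nπ))² → 0, so a(u_n,u_n)/||u_n||_{H^1}² → 1. Hence the optimal constant is α = 1.
Therefore α = 1.


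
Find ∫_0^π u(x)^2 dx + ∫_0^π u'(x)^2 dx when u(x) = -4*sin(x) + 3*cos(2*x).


||u||_{H^1(0,π)}^2 = 80 + 77*π/2

u'(x) = -6*sin(2*x) - 4*cos(x).
Expand u² and (u')² and integrate term by term on (0, π), using: for integers n ≥ 1, ∫_0^π sin²(nx) dx = ∫_0^π cos²(nx) dx = π/2; for n ≠ n', ∫_0^π sin(nx)sin(n'x) dx = ∫_0^π cos(nx)cos(n'x) dx = 0; and by product-to-sum, ∫_0^π sin(nx)cos(n'x) dx = ½∫_0^π [sin((n+n')x) + sin((n−n')x)] dx, which is 0 when n+n' is even and 2n/(n²−n'²) when n+n' is odd (it need not vanish on (0, π)).
  u² squared terms: (-4)²·∫sin(x)² dx = 16·π/2 = 8*π;  (3)²·∫cos(2x)² dx = 9·π/2 = 9*π/2.
  u² cross terms: 2·(-4)·(3)·∫sin(x)·cos(2x) dx = -24·(-2/3) = 16.
  So ∫_0^π u² dx = 8*π + 9*π/2 + 16 = 16 + 25*π/2.
  (u')² squared terms: (-6)²·∫sin(2x)² dx = 36·π/2 = 18*π;  (-4)²·∫cos(x)² dx = 16·π/2 = 8*π.
  (u')² cross terms: 2·(-6)·(-4)·∫sin(2x)·cos(x) dx = 48·(4/3) = 64.
  So ∫_0^π (u')² dx = 18*π + 8*π + 64 = 64 + 26*π.
||u||_{H^1}^2 = (16 + 25*π/2) + (64 + 26*π) = 80 + 77*π/2.


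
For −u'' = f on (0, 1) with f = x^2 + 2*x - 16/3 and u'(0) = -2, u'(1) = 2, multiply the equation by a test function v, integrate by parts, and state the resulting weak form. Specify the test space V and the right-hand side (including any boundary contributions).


V = H^1(0, 1) (v unrestricted at boundary; u is determined up to an additive constant); weak form: ∫_0^1 u'v' dx = ∫_0^1 (x^2 + 2*x - 16/3) v dx + 2·v(1) + 2·v(0) for all v ∈ V.

Multiply both sides by a test function v and integrate from 0 to 1:
  ∫_0^1 −u''(x) v(x) dx = ∫_0^1 f(x) v(x) dx.
Integrate the LHS by parts once:
  ∫_0^1 −u'' v dx = −[u'(x) v(x)]_0^1 + ∫_0^1 u'(x) v'(x) dx.
Thus ∫_0^1 u'(x) v'(x) dx = ∫_0^1 f(x) v(x) dx + [u'(x) v(x)]_0^1.
Choose V so that boundary terms are either known or forced to vanish.
u has inhomogeneous Neumann u'(0) = -2, u'(1) = 2. [u' v]_0^1 = (2)·v(1) − (-2)·v(0) = 2·v(1) + 2·v(0). Take V = H^1(0, 1); boundary term becomes part of RHS.
Weak formulation: find u (satisfying any essential BC) such that ∫_0^1 u'(x) v'(x) dx = ∫_0^1 f v dx + 2·v(1) + 2·v(0) for all v ∈ V (Neumann data are natural BCs: they enter the RHS as boundary terms).
Substituting f(x) = x^2 + 2*x - 16/3, the right-hand side is ∫_0^1 (x^2 + 2*x - 16/3) v dx + 2·v(1) + 2·v(0).
Compatibility check (pure Neumann): taking v ≡ 1 ∈ V gives 0 = ∫_0^1 f dx + (2) − (-2), i.e. ∫_0^1 f dx must equal u'(0) − u'(1) = -4. Indeed ∫_0^1 (x^2 + 2*x - 16/3) dx = -4, so the data are compatible. The solution is then unique only up to an additive constant (fix it e.g. by requiring ∫_0^1 u dx = 0).


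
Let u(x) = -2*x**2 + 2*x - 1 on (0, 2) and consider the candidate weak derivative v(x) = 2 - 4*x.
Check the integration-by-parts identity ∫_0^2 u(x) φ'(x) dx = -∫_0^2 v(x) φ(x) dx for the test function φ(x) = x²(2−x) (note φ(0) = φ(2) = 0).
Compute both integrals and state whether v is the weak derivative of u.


LHS = 56/15, RHS = 56/15. Yes, v = u' weakly.

u(x) = -2*x**2 + 2*x - 1, classical derivative u'(x) = 2 - 4*x.
φ(x) = x²(2−x), so φ'(x) = x*(4 - 3*x).
Note φ(0) = φ(2) = 0, so the boundary term u·φ vanishes.
LHS = ∫_0^2 u(x) φ'(x) dx = ∫_0^2 (6*x^4 - 14*x^3 + 11*x^2 - 4*x) dx. Term by term:
  ∫_0^2 6*x^4 dx = 192/5;  ∫_0^2 -14*x^3 dx = -56;  ∫_0^2 11*x^2 dx = 88/3;
  ∫_0^2 -4*x dx = -8.
Sum: 192/5 − 56 + 88/3 − 8 = 56/15.
So LHS = 56/15.
∫_0^2 v(x) φ(x) dx = ∫_0^2 (4*x^4 - 10*x^3 + 4*x^2) dx. Term by term:
  ∫_0^2 4*x^4 dx = 128/5;  ∫_0^2 -10*x^3 dx = -40;  ∫_0^2 4*x^2 dx = 32/3.
Sum: 128/5 − 40 + 32/3 = -56/15.
So RHS = -∫_0^2 v(x) φ(x) dx = 56/15.
LHS = RHS, so the identity holds for this test φ.
Moreover u is smooth here and v(x) = u'(x) = 2 - 4*x pointwise, so the identity holds for every test function. Hence v is the weak derivative of u.


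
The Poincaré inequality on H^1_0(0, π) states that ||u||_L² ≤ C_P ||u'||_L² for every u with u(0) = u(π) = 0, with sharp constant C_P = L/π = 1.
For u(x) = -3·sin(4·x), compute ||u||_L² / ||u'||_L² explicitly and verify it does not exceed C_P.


||u||_L² / ||u'||_L² = 1/4 < C_P = 1.

u(x) = -3·sin(4·x), so u'(x) = -12*cos(4*x).
Writing u(x) = A·sin(kπx/L) with A = -3 and k = 4, use ∫_0^L sin²(kπx/L) dx = L/2 and ∫_0^L cos²(kπx/L) dx = L/2.
u² = 9·sin²(4·x) and (u')² = 144·cos²(4·x), and each of sin², cos² integrates to L/2 = π/2 over (0, π).
∫_0^π u² dx = 9*π/2, so ||u||_L² = 3*sqrt(2)*sqrt(π)/2.
∫_0^π (u')² dx = 72*π, so ||u'||_L² = 6*sqrt(2)*sqrt(π).
Ratio ||u||_L² / ||u'||_L² = 1/4.
Sharp Poincaré constant on H^1_0(0, π) is C_P = L/π = 1, achieved by sin(x).
This is the k = 4 harmonic; the ratio L/(kπ) is strictly less than C_P = L/π, consistent with the sharp inequality ||u||_L² ≤ C_P ||u'||_L².


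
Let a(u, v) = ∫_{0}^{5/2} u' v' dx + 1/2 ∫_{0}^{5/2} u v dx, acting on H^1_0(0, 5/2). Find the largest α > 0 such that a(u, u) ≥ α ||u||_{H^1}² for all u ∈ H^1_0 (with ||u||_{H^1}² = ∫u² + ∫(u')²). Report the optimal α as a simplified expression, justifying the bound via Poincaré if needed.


α = (25 + 8*π^2)/(2*(25 + 4*π^2))

Coercivity of a(·,·) on H^1_0(0, 5/2) means a(u, u) ≥ α ||u||_{H^1}² for every u ∈ H^1_0.
The interval has length L = 5/2, and Poincaré/coercivity depend only on L. Here a(u, u) = ∫(u')² + (1/2)·∫u².
Here 0 < c = 1/2 < 1. The condition a(u,u) ≥ α||u||_{H^1}² reads (1−α)∫(u')² ≥ (α−c)∫u². Any admissible α is ≤ 1 (rapidly oscillating u have ∫u²/∫(u')² → 0), and α = 1 would force 0 ≥ (1−c)∫u², impossible since c < 1; so 1−α > 0. By the sharp Poincaré inequality on H^1_0 of an interval of length L, ∫(u')² ≥ (π/L)²∫u² with equality for the first sine mode sin(π(x−x₀)/L) (x₀ the left endpoint), so the inequality holds for all u iff (1−α)(π/L)² ≥ α − c, i.e. α ≤ ((π/L)² + c)/((π/L)² + 1) = (1 + c(L/π)²)/(1 + (L/π)²). With (π/L)² = 4*π^2/25 and c = 1/2, the largest admissible constant is α = ((π/L)² + c)/((π/L)² + 1).
Simplifying, α = (25 + 8*π^2)/(2*(25 + 4*π^2)).


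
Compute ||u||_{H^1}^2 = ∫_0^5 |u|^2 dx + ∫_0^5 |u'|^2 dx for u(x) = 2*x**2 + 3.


||u||_{H^1}^2 = 11135/3

The H^1 norm (squared) on an interval (0, L) is
  ||u||_{H^1}^2 = ∫_0^L u(x)^2 dx + ∫_0^L u'(x)^2 dx.
Compute u'(x) = 4*x.
Then u(x)^2 = 4*x**4 + 12*x**2 + 9 and u'(x)^2 = 16*x**2.
Integrate each monomial from 0 to 5 using ∫_0^5 c·x^n dx = c·5^(n+1)/(n+1):
  ∫_0^5 u(x)^2 dx = ∫_0^5 (4*x^4 + 12*x^2 + 9) dx. Term by term:
    ∫_0^5 4*x^4 dx = 2500;  ∫_0^5 12*x^2 dx = 500;  ∫_0^5 9 dx = 45.
  Sum: 2500 + 500 + 45 = 3045.
  ∫_0^5 u'(x)^2 dx = ∫_0^5 (16*x^2) dx. Term by term:
    ∫_0^5 16*x^2 dx = 2000/3.
Adding: ||u||_{H^1}^2 = 3045 + 2000/3 = 11135/3.


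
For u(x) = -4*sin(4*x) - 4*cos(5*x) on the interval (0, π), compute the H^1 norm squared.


||u||_{H^1(0,π)}^2 = -6656/9 + 344*π

u'(x) = 20*sin(5*x) - 16*cos(4*x).
Expand u² and (u')² and integrate term by term on (0, π), using: for integers n ≥ 1, ∫_0^π sin²(nx) dx = ∫_0^π cos²(nx) dx = π/2; for n ≠ n', ∫_0^π sin(nx)sin(n'x) dx = ∫_0^π cos(nx)cos(n'x) dx = 0; and by product-to-sum, ∫_0^π sin(nx)cos(n'x) dx = ½∫_0^π [sin((n+n')x) + sin((n−n')x)] dx, which is 0 when n+n' is even and 2n/(n²−n'²) when n+n' is odd (it need not vanish on (0, π)).
  u² squared terms: (-4)²·∫cos(5x)² dx = 16·π/2 = 8*π;  (-4)²·∫sin(4x)² dx = 16·π/2 = 8*π.
  u² cross terms: 2·(-4)·(-4)·∫cos(5x)·sin(4x) dx = 32·(-8/9) = -256/9.
  So ∫_0^π u² dx = 8*π + 8*π − 256/9 = -256/9 + 16*π.
  (u')² squared terms: (-16)²·∫cos(4x)² dx = 256·π/2 = 128*π;  (20)²·∫sin(5x)² dx = 400·π/2 = 200*π.
  (u')² cross terms: 2·(-16)·(20)·∫cos(4x)·sin(5x) dx = -640·(10/9) = -6400/9.
  So ∫_0^π (u')² dx = 128*π + 200*π − 6400/9 = -6400/9 + 328*π.
||u||_{H^1}^2 = (-256/9 + 16*π) + (-6400/9 + 328*π) = -6656/9 + 344*π.


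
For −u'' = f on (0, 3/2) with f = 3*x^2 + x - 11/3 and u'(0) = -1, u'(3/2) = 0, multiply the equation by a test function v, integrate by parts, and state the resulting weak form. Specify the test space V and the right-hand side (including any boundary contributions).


V = H^1(0, 3/2) (v unrestricted at boundary; u is determined up to an additive constant); weak form: ∫_0^3/2 u'v' dx = ∫_0^3/2 (3*x^2 + x - 11/3) v dx + v(0) for all v ∈ V.

Multiply both sides by a test function v and integrate from 0 to 3/2:
  ∫_0^3/2 −u''(x) v(x) dx = ∫_0^3/2 f(x) v(x) dx.
Integrate the LHS by parts once:
  ∫_0^3/2 −u'' v dx = −[u'(x) v(x)]_0^3/2 + ∫_0^3/2 u'(x) v'(x) dx.
Thus ∫_0^3/2 u'(x) v'(x) dx = ∫_0^3/2 f(x) v(x) dx + [u'(x) v(x)]_0^3/2.
Choose V so that boundary terms are either known or forced to vanish.
u has inhomogeneous Neumann u'(0) = -1, u'(3/2) = 0. [u' v]_0^3/2 = (0)·v(3/2) − (-1)·v(0) = v(0). Take V = H^1(0, 3/2); boundary term becomes part of RHS.
Weak formulation: find u (satisfying any essential BC) such that ∫_0^3/2 u'(x) v'(x) dx = ∫_0^3/2 f v dx + v(0) for all v ∈ V (Neumann data are natural BCs: they enter the RHS as boundary terms).
Substituting f(x) = 3*x^2 + x - 11/3, the right-hand side is ∫_0^3/2 (3*x^2 + x - 11/3) v dx + v(0).
Compatibility check (pure Neumann): taking v ≡ 1 ∈ V gives 0 = ∫_0^3/2 f dx + (0) − (-1), i.e. ∫_0^3/2 f dx must equal u'(0) − u'(3/2) = -1. Indeed ∫_0^3/2 (3*x^2 + x - 11/3) dx = -1, so the data are compatible. The solution is then unique only up to an additive constant (fix it e.g. by requiring ∫_0^3/2 u dx = 0).


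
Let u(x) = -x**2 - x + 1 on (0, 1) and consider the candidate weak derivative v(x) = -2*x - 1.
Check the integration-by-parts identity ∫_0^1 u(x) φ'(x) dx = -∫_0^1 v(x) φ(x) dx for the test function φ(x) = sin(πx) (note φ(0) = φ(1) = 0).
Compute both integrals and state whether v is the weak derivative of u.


LHS = 4/π, RHS = 4/π. Yes, v = u' weakly.

u(x) = -x**2 - x + 1, classical derivative u'(x) = -2*x - 1.
φ(x) = sin(πx), so φ'(x) = π*cos(π*x).
Note φ(0) = φ(1) = 0, so the boundary term u·φ vanishes.
LHS = ∫_0^1 u(x) φ'(x) dx = ∫_0^1 (-π*x^2*cos(π*x) - π*x*cos(π*x) + π*cos(π*x)) dx. Term by term:
  ∫_0^1 π*cos(π*x) dx = 0;  ∫_0^1 -π*x*cos(π*x) dx = 2/π;  ∫_0^1 -π*x^2*cos(π*x) dx = 2/π.
Sum: 0 + 2/π + 2/π = 4/π.
So LHS = 4/π.
∫_0^1 v(x) φ(x) dx = ∫_0^1 (-2*x*sin(π*x) - sin(π*x)) dx. Term by term:
  ∫_0^1 -sin(π*x) dx = -2/π;  ∫_0^1 -2*x*sin(π*x) dx = -2/π.
Sum: -2/π − 2/π = -4/π.
So RHS = -∫_0^1 v(x) φ(x) dx = 4/π.
LHS = RHS, so the identity holds for this test φ.
Moreover u is smooth here and v(x) = u'(x) = -2*x - 1 pointwise, so the identity holds for every test function. Hence v is the weak derivative of u.


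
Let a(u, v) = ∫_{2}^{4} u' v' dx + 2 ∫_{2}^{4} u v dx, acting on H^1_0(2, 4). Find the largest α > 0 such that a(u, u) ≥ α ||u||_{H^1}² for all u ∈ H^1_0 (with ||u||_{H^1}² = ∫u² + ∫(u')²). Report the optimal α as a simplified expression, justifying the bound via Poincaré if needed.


α = 1

Coercivity of a(·,·) on H^1_0(2, 4) means a(u, u) ≥ α ||u||_{H^1}² for every u ∈ H^1_0.
The interval has length L = 2, and Poincaré/coercivity depend only on L. Here a(u, u) = ∫(u')² + (2)·∫u².
Here c = 2 ≥ 1, so a(u,u) = ∫(u')² + c∫u² ≥ ∫(u')² + ∫u² = ||u||_{H^1}², i.e. α = 1 works. No larger α is possible: a(u,u) ≥ α||u||_{H^1}² means (1−α)∫(u')² ≥ (α−c)∫u², and for the modes u_n = sin(nπ(x−x₀)/L) (x₀ the left endpoint) one has ∫u_n²/∫(u_n')² = (L/(nπ))² → 0, so a(u_n,u_n)/||u_n||_{H^1}² → 1. Hence the optimal constant is α = 1.
Therefore α = 1.


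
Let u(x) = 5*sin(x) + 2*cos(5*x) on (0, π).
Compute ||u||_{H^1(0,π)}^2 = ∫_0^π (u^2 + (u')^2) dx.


||u||_{H^1(0,π)}^2 = 77*π

u'(x) = -10*sin(5*x) + 5*cos(x).
Expand u² and (u')² and integrate term by term on (0, π), using: for integers n ≥ 1, ∫_0^π sin²(nx) dx = ∫_0^π cos²(nx) dx = π/2; for n ≠ n', ∫_0^π sin(nx)sin(n'x) dx = ∫_0^π cos(nx)cos(n'x) dx = 0; and by product-to-sum, ∫_0^π sin(nx)cos(n'x) dx = ½∫_0^π [sin((n+n')x) + sin((n−n')x)] dx, which is 0 when n+n' is even and 2n/(n²−n'²) when n+n' is odd (it need not vanish on (0, π)).
  u² squared terms: (2)²·∫cos(5x)² dx = 4·π/2 = 2*π;  (5)²·∫sin(x)² dx = 25·π/2 = 25*π/2.
  u² cross terms: 2·(2)·(5)·∫cos(5x)·sin(x) dx = 20·(0) = 0.
  So ∫_0^π u² dx = 2*π + 25*π/2 + 0 = 29*π/2.
  (u')² squared terms: (-10)²·∫sin(5x)² dx = 100·π/2 = 50*π;  (5)²·∫cos(x)² dx = 25·π/2 = 25*π/2.
  (u')² cross terms: 2·(-10)·(5)·∫sin(5x)·cos(x) dx = -100·(0) = 0.
  So ∫_0^π (u')² dx = 50*π + 25*π/2 + 0 = 125*π/2.
||u||_{H^1}^2 = (29*π/2) + (125*π/2) = 77*π.


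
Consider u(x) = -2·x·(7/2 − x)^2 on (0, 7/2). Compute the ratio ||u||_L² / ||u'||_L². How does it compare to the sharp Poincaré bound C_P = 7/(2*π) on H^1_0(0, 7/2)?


||u||_L² / ||u'||_L² = sqrt(14)/4 < C_P = 7/(2*π).

u(x) = -2·x·(7/2 − x)^2, so u'(x) = (7 - 6*x)*(x - 7/2).
u(x) = -2·x·(7/2 − x)^2 vanishes at x = 0 and x = 7/2, so u ∈ H^1_0(0, 7/2). Differentiate via the product rule and integrate the resulting polynomials term by term.
  ∫_0^7/2 u² dx = ∫_0^7/2 (4*x^6 - 56*x^5 + 294*x^4 - 686*x^3 + 2401*x^2/4) dx. Term by term:
    ∫_0^7/2 4*x^6 dx = 117649/32;  ∫_0^7/2 -56*x^5 dx = -823543/48;  ∫_0^7/2 294*x^4 dx = 2470629/80;
    ∫_0^7/2 -686*x^3 dx = -823543/32;  ∫_0^7/2 2401*x^2/4 dx = 823543/96.
  Sum: 117649/32 − 823543/48 + 2470629/80 − 823543/32 + 823543/96 = 117649/480.
  ∫_0^7/2 (u')² dx = ∫_0^7/2 (36*x^4 - 336*x^3 + 1078*x^2 - 1372*x + 2401/4) dx. Term by term:
    ∫_0^7/2 36*x^4 dx = 151263/40;  ∫_0^7/2 -336*x^3 dx = -50421/4;  ∫_0^7/2 1078*x^2 dx = 184877/12;
    ∫_0^7/2 -1372*x dx = -16807/2;  ∫_0^7/2 2401/4 dx = 16807/8.
  Sum: 151263/40 − 50421/4 + 184877/12 − 16807/2 + 16807/8 = 16807/60.
∫_0^7/2 u² dx = 117649/480, so ||u||_L² = 343*sqrt(30)/120.
∫_0^7/2 (u')² dx = 16807/60, so ||u'||_L² = 49*sqrt(105)/30.
Ratio ||u||_L² / ||u'||_L² = sqrt(14)/4.
Sharp Poincaré constant on H^1_0(0, 7/2) is C_P = L/π = 7/(2*π), achieved by sin(2*π/7·x).
A polynomial bump cannot attain the sharp Poincaré constant (only the first sine eigenfunction does), so the ratio is strictly less than C_P, consistent with ||u||_L² ≤ C_P ||u'||_L².


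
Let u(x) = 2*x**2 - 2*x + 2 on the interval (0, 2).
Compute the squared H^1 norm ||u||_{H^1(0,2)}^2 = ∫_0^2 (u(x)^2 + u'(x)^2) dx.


||u||_{H^1}^2 = 544/15

The H^1 norm (squared) on an interval (0, L) is
  ||u||_{H^1}^2 = ∫_0^L u(x)^2 dx + ∫_0^L u'(x)^2 dx.
Compute u'(x) = 4*x - 2.
Then u(x)^2 = 4*x**4 - 8*x**3 + 12*x**2 - 8*x + 4 and u'(x)^2 = 16*x**2 - 16*x + 4.
Integrate each monomial from 0 to 2 using ∫_0^2 c·x^n dx = c·2^(n+1)/(n+1):
  ∫_0^2 u(x)^2 dx = ∫_0^2 (4*x^4 - 8*x^3 + 12*x^2 - 8*x + 4) dx. Term by term:
    ∫_0^2 4*x^4 dx = 128/5;  ∫_0^2 -8*x^3 dx = -32;  ∫_0^2 12*x^2 dx = 32;
    ∫_0^2 -8*x dx = -16;  ∫_0^2 4 dx = 8.
  Sum: 128/5 − 32 + 32 − 16 + 8 = 88/5.
  ∫_0^2 u'(x)^2 dx = ∫_0^2 (16*x^2 - 16*x + 4) dx. Term by term:
    ∫_0^2 16*x^2 dx = 128/3;  ∫_0^2 -16*x dx = -32;  ∫_0^2 4 dx = 8.
  Sum: 128/3 − 32 + 8 = 56/3.
Adding: ||u||_{H^1}^2 = 88/5 + 56/3 = 544/15.


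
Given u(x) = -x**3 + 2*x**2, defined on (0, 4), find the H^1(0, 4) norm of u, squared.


||u||_{H^1}^2 = 113152/105

The H^1 norm (squared) on an interval (0, L) is
  ||u||_{H^1}^2 = ∫_0^L u(x)^2 dx + ∫_0^L u'(x)^2 dx.
Compute u'(x) = -3*x**2 + 4*x.
Then u(x)^2 = x**6 - 4*x**5 + 4*x**4 and u'(x)^2 = 9*x**4 - 24*x**3 + 16*x**2.
Integrate each monomial from 0 to 4 using ∫_0^4 c·x^n dx = c·4^(n+1)/(n+1):
  ∫_0^4 u(x)^2 dx = ∫_0^4 (x^6 - 4*x^5 + 4*x^4) dx. Term by term:
    ∫_0^4 x^6 dx = 16384/7;  ∫_0^4 -4*x^5 dx = -8192/3;  ∫_0^4 4*x^4 dx = 4096/5.
  Sum: 16384/7 − 8192/3 + 4096/5 = 45056/105.
  ∫_0^4 u'(x)^2 dx = ∫_0^4 (9*x^4 - 24*x^3 + 16*x^2) dx. Term by term:
    ∫_0^4 9*x^4 dx = 9216/5;  ∫_0^4 -24*x^3 dx = -1536;  ∫_0^4 16*x^2 dx = 1024/3.
  Sum: 9216/5 − 1536 + 1024/3 = 9728/15.
Adding: ||u||_{H^1}^2 = 45056/105 + 9728/15 = 113152/105.


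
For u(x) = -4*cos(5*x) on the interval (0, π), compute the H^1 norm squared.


||u||_{H^1(0,π)}^2 = 208*π

u'(x) = 20*sin(5*x).
Expand u² and (u')² and integrate term by term on (0, π), using: for integers n ≥ 1, ∫_0^π sin²(nx) dx = ∫_0^π cos²(nx) dx = π/2; for n ≠ n', ∫_0^π sin(nx)sin(n'x) dx = ∫_0^π cos(nx)cos(n'x) dx = 0; and by product-to-sum, ∫_0^π sin(nx)cos(n'x) dx = ½∫_0^π [sin((n+n')x) + sin((n−n')x)] dx, which is 0 when n+n' is even and 2n/(n²−n'²) when n+n' is odd (it need not vanish on (0, π)).
  u² squared terms: (-4)²·∫cos(5x)² dx = 16·π/2 = 8*π.
  So ∫_0^π u² dx = 8*π.
  (u')² squared terms: (20)²·∫sin(5x)² dx = 400·π/2 = 200*π.
  So ∫_0^π (u')² dx = 200*π.
||u||_{H^1}^2 = (8*π) + (200*π) = 208*π.


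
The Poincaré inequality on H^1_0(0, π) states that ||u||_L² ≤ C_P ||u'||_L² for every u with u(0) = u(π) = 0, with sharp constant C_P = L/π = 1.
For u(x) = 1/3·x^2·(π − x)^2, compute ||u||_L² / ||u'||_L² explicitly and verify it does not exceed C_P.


||u||_L² / ||u'||_L² = sqrt(3)*π/6 < C_P = 1.

u(x) = 1/3·x^2·(π − x)^2, so u'(x) = 2*x*(x - π)*(2*x - π)/3.
u(x) = 1/3·x^2·(π − x)^2 vanishes at x = 0 and x = π, so u ∈ H^1_0(0, π). Differentiate via the product rule and integrate the resulting polynomials term by term.
  ∫_0^π u² dx = ∫_0^π (x^8/9 - 4*π*x^7/9 + 2*π^2*x^6/3 - 4*π^3*x^5/9 + π^4*x^4/9) dx. Term by term:
    ∫_0^π x^8/9 dx = π^9/81;  ∫_0^π -4*π*x^7/9 dx = -π^9/18;  ∫_0^π 2*π^2*x^6/3 dx = 2*π^9/21;
    ∫_0^π -4*π^3*x^5/9 dx = -2*π^9/27;  ∫_0^π π^4*x^4/9 dx = π^9/45.
  Sum: π^9/81 − π^9/18 + 2*π^9/21 − 2*π^9/27 + π^9/45 = π^9/5670.
  ∫_0^π (u')² dx = ∫_0^π (16*x^6/9 - 16*π*x^5/3 + 52*π^2*x^4/9 - 8*π^3*x^3/3 + 4*π^4*x^2/9) dx. Term by term:
    ∫_0^π 16*x^6/9 dx = 16*π^7/63;  ∫_0^π -16*π*x^5/3 dx = -8*π^7/9;  ∫_0^π 52*π^2*x^4/9 dx = 52*π^7/45;
    ∫_0^π -8*π^3*x^3/3 dx = -2*π^7/3;  ∫_0^π 4*π^4*x^2/9 dx = 4*π^7/27.
  Sum: 16*π^7/63 − 8*π^7/9 + 52*π^7/45 − 2*π^7/3 + 4*π^7/27 = 2*π^7/945.
∫_0^π u² dx = π^9/5670, so ||u||_L² = sqrt(70)*π^(9/2)/630.
∫_0^π (u')² dx = 2*π^7/945, so ||u'||_L² = sqrt(210)*π^(7/2)/315.
Ratio ||u||_L² / ||u'||_L² = sqrt(3)*π/6.
Sharp Poincaré constant on H^1_0(0, π) is C_P = L/π = 1, achieved by sin(x).
A polynomial bump cannot attain the sharp Poincaré constant (only the first sine eigenfunction does), so the ratio is strictly less than C_P, consistent with ||u||_L² ≤ C_P ||u'||_L².


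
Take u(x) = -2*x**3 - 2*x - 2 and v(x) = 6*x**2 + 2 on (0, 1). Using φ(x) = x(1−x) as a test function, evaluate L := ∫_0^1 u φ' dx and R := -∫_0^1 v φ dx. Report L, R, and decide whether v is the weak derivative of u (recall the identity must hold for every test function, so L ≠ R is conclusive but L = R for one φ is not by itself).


LHS = 19/30, RHS = -19/30. No, v is not the weak derivative of u.

u(x) = -2*x**3 - 2*x - 2, classical derivative u'(x) = -6*x**2 - 2.
φ(x) = x(1−x), so φ'(x) = 1 - 2*x.
Note φ(0) = φ(1) = 0, so the boundary term u·φ vanishes.
LHS = ∫_0^1 u(x) φ'(x) dx = ∫_0^1 (4*x^4 - 2*x^3 + 4*x^2 + 2*x - 2) dx. Term by term:
  ∫_0^1 4*x^4 dx = 4/5;  ∫_0^1 -2*x^3 dx = -1/2;  ∫_0^1 4*x^2 dx = 4/3;
  ∫_0^1 2*x dx = 1;  ∫_0^1 -2 dx = -2.
Sum: 4/5 − 1/2 + 4/3 + 1 − 2 = 19/30.
So LHS = 19/30.
∫_0^1 v(x) φ(x) dx = ∫_0^1 (-6*x^4 + 6*x^3 - 2*x^2 + 2*x) dx. Term by term:
  ∫_0^1 -6*x^4 dx = -6/5;  ∫_0^1 6*x^3 dx = 3/2;  ∫_0^1 -2*x^2 dx = -2/3;
  ∫_0^1 2*x dx = 1.
Sum: -6/5 + 3/2 − 2/3 + 1 = 19/30.
So RHS = -∫_0^1 v(x) φ(x) dx = -19/30.
LHS − RHS = 19/15 ≠ 0, so the identity fails.
(For a valid weak derivative the identity must hold for EVERY test function, in particular this one. The failure shows v is NOT the weak derivative of u.)
Correct weak derivative would be u'(x) = -6*x**2 - 2.


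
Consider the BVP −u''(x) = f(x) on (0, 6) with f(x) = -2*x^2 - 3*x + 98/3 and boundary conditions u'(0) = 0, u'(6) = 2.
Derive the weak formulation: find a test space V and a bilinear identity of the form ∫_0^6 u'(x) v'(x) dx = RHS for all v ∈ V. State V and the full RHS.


V = H^1(0, 6) (v unrestricted at boundary; u is determined up to an additive constant); weak form: ∫_0^6 u'v' dx = ∫_0^6 (-2*x^2 - 3*x + 98/3) v dx + 2·v(6) for all v ∈ V.

Multiply both sides by a test function v and integrate from 0 to 6:
  ∫_0^6 −u''(x) v(x) dx = ∫_0^6 f(x) v(x) dx.
Integrate the LHS by parts once:
  ∫_0^6 −u'' v dx = −[u'(x) v(x)]_0^6 + ∫_0^6 u'(x) v'(x) dx.
Thus ∫_0^6 u'(x) v'(x) dx = ∫_0^6 f(x) v(x) dx + [u'(x) v(x)]_0^6.
Choose V so that boundary terms are either known or forced to vanish.
u has inhomogeneous Neumann u'(0) = 0, u'(6) = 2. [u' v]_0^6 = (2)·v(6) − (0)·v(0) = 2·v(6). Take V = H^1(0, 6); boundary term becomes part of RHS.
Weak formulation: find u (satisfying any essential BC) such that ∫_0^6 u'(x) v'(x) dx = ∫_0^6 f v dx + 2·v(6) for all v ∈ V (Neumann data are natural BCs: they enter the RHS as boundary terms).
Substituting f(x) = -2*x^2 - 3*x + 98/3, the right-hand side is ∫_0^6 (-2*x^2 - 3*x + 98/3) v dx + 2·v(6).
Compatibility check (pure Neumann): taking v ≡ 1 ∈ V gives 0 = ∫_0^6 f dx + (2) − (0), i.e. ∫_0^6 f dx must equal u'(0) − u'(6) = -2. Indeed ∫_0^6 (-2*x^2 - 3*x + 98/3) dx = -2, so the data are compatible. The solution is then unique only up to an additive constant (fix it e.g. by requiring ∫_0^6 u dx = 0).


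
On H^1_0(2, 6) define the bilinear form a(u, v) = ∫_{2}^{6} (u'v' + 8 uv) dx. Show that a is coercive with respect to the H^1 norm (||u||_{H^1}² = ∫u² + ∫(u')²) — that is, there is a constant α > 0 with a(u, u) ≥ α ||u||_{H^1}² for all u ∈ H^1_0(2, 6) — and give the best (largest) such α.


α = 1

Coercivity of a(·,·) on H^1_0(2, 6) means a(u, u) ≥ α ||u||_{H^1}² for every u ∈ H^1_0.
The interval has length L = 4, and Poincaré/coercivity depend only on L. Here a(u, u) = ∫(u')² + (8)·∫u².
Here c = 8 ≥ 1, so a(u,u) = ∫(u')² + c∫u² ≥ ∫(u')² + ∫u² = ||u||_{H^1}², i.e. α = 1 works. No larger α is possible: a(u,u) ≥ α||u||_{H^1}² means (1−α)∫(u')² ≥ (α−c)∫u², and for the modes u_n = sin(nπ(x−x₀)/L) (x₀ the left endpoint) one has ∫u_n²/∫(u_n')² = (L/(nπ))² → 0, so a(u_n,u_n)/||u_n||_{H^1}² → 1. Hence the optimal constant is α = 1.
Therefore α = 1.


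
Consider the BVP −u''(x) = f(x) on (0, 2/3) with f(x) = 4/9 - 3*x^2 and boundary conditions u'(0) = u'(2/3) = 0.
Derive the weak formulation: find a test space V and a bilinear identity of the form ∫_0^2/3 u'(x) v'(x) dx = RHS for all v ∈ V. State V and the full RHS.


V = H^1(0, 2/3) (no boundary constraint on v; u is determined up to an additive constant); weak form: ∫_0^2/3 u'v' dx = ∫_0^2/3 (4/9 - 3*x^2) v dx for all v ∈ V.

Multiply both sides by a test function v and integrate from 0 to 2/3:
  ∫_0^2/3 −u''(x) v(x) dx = ∫_0^2/3 f(x) v(x) dx.
Integrate the LHS by parts once:
  ∫_0^2/3 −u'' v dx = −[u'(x) v(x)]_0^2/3 + ∫_0^2/3 u'(x) v'(x) dx.
Thus ∫_0^2/3 u'(x) v'(x) dx = ∫_0^2/3 f(x) v(x) dx + [u'(x) v(x)]_0^2/3.
Choose V so that boundary terms are either known or forced to vanish.
u has homogeneous Neumann: u'(0) = u'(2/3) = 0. So [u' v]_0^2/3 = 0·v(2/3) − 0·v(0) = 0 for any v; take V = H^1(0, 2/3).
Weak formulation: find u (satisfying any essential BC) such that ∫_0^2/3 u'(x) v'(x) dx = ∫_0^2/3 f v dx for all v ∈ V (homogeneous Neumann, so boundary terms vanish).
Substituting f(x) = 4/9 - 3*x^2, the right-hand side is ∫_0^2/3 (4/9 - 3*x^2) v dx.
Compatibility check (pure Neumann): taking v ≡ 1 ∈ V gives 0 = ∫_0^2/3 f dx + (0) − (0), i.e. ∫_0^2/3 f dx must equal u'(0) − u'(2/3) = 0. Indeed ∫_0^2/3 (4/9 - 3*x^2) dx = 0, so the data are compatible. The solution is then unique only up to an additive constant (fix it e.g. by requiring ∫_0^2/3 u dx = 0).


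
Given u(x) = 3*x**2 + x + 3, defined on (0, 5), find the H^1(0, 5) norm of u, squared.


||u||_{H^1}^2 = 54775/6

The H^1 norm (squared) on an interval (0, L) is
  ||u||_{H^1}^2 = ∫_0^L u(x)^2 dx + ∫_0^L u'(x)^2 dx.
Compute u'(x) = 6*x + 1.
Then u(x)^2 = 9*x**4 + 6*x**3 + 19*x**2 + 6*x + 9 and u'(x)^2 = 36*x**2 + 12*x + 1.
Integrate each monomial from 0 to 5 using ∫_0^5 c·x^n dx = c·5^(n+1)/(n+1):
  ∫_0^5 u(x)^2 dx = ∫_0^5 (9*x^4 + 6*x^3 + 19*x^2 + 6*x + 9) dx. Term by term:
    ∫_0^5 9*x^4 dx = 5625;  ∫_0^5 6*x^3 dx = 1875/2;  ∫_0^5 19*x^2 dx = 2375/3;
    ∫_0^5 6*x dx = 75;  ∫_0^5 9 dx = 45.
  Sum: 5625 + 1875/2 + 2375/3 + 75 + 45 = 44845/6.
  ∫_0^5 u'(x)^2 dx = ∫_0^5 (36*x^2 + 12*x + 1) dx. Term by term:
    ∫_0^5 36*x^2 dx = 1500;  ∫_0^5 12*x dx = 150;  ∫_0^5 1 dx = 5.
  Sum: 1500 + 150 + 5 = 1655.
Adding: ||u||_{H^1}^2 = 44845/6 + 1655 = 54775/6.


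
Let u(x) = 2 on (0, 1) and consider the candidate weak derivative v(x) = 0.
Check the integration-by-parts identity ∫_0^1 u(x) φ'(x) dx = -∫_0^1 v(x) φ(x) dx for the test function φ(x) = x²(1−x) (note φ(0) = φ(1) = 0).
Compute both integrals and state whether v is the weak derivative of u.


LHS = 0, RHS = 0. Yes, v = u' weakly.

u(x) = 2, classical derivative u'(x) = 0.
φ(x) = x²(1−x), so φ'(x) = x*(2 - 3*x).
Note φ(0) = φ(1) = 0, so the boundary term u·φ vanishes.
LHS = ∫_0^1 u(x) φ'(x) dx = ∫_0^1 (-6*x^2 + 4*x) dx. Term by term:
  ∫_0^1 -6*x^2 dx = -2;  ∫_0^1 4*x dx = 2.
Sum: -2 + 2 = 0.
So LHS = 0.
∫_0^1 v(x) φ(x) dx = ∫_0^1 (0) dx. Term by term:
  ∫_0^1 0 dx = 0.
So RHS = -∫_0^1 v(x) φ(x) dx = 0.
LHS = RHS, so the identity holds for this test φ.
Moreover u is smooth here and v(x) = u'(x) = 0 pointwise, so the identity holds for every test function. Hence v is the weak derivative of u.


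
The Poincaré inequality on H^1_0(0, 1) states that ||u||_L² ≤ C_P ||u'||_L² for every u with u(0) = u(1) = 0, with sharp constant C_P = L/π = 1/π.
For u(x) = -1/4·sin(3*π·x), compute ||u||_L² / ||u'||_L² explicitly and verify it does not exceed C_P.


||u||_L² / ||u'||_L² = 1/(3*π) < C_P = 1/π.

u(x) = -1/4·sin(3*π·x), so u'(x) = -3*π*cos(3*π*x)/4.
Writing u(x) = A·sin(kπx/L) with A = -1/4 and k = 3, use ∫_0^L sin²(kπx/L) dx = L/2 and ∫_0^L cos²(kπx/L) dx = L/2.
u² = 1/16·sin²(3*π·x) and (u')² = 9*π^2/16·cos²(3*π·x), and each of sin², cos² integrates to L/2 = 1/2 over (0, 1).
∫_0^1 u² dx = 1/32, so ||u||_L² = sqrt(2)/8.
∫_0^1 (u')² dx = 9*π^2/32, so ||u'||_L² = 3*sqrt(2)*π/8.
Ratio ||u||_L² / ||u'||_L² = 1/(3*π).
Sharp Poincaré constant on H^1_0(0, 1) is C_P = L/π = 1/π, achieved by sin(π·x).
This is the k = 3 harmonic; the ratio L/(kπ) is strictly less than C_P = L/π, consistent with the sharp inequality ||u||_L² ≤ C_P ||u'||_L².


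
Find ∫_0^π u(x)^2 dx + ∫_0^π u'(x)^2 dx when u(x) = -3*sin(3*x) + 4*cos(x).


||u||_{H^1(0,π)}^2 = 61*π

u'(x) = -4*sin(x) - 9*cos(3*x).
Expand u² and (u')² and integrate term by term on (0, π), using: for integers n ≥ 1, ∫_0^π sin²(nx) dx = ∫_0^π cos²(nx) dx = π/2; for n ≠ n', ∫_0^π sin(nx)sin(n'x) dx = ∫_0^π cos(nx)cos(n'x) dx = 0; and by product-to-sum, ∫_0^π sin(nx)cos(n'x) dx = ½∫_0^π [sin((n+n')x) + sin((n−n')x)] dx, which is 0 when n+n' is even and 2n/(n²−n'²) when n+n' is odd (it need not vanish on (0, π)).
  u² squared terms: (-3)²·∫sin(3x)² dx = 9·π/2 = 9*π/2;  (4)²·∫cos(x)² dx = 16·π/2 = 8*π.
  u² cross terms: 2·(-3)·(4)·∫sin(3x)·cos(x) dx = -24·(0) = 0.
  So ∫_0^π u² dx = 9*π/2 + 8*π + 0 = 25*π/2.
  (u')² squared terms: (-9)²·∫cos(3x)² dx = 81·π/2 = 81*π/2;  (-4)²·∫sin(x)² dx = 16·π/2 = 8*π.
  (u')² cross terms: 2·(-9)·(-4)·∫cos(3x)·sin(x) dx = 72·(0) = 0.
  So ∫_0^π (u')² dx = 81*π/2 + 8*π + 0 = 97*π/2.
||u||_{H^1}^2 = (25*π/2) + (97*π/2) = 61*π.


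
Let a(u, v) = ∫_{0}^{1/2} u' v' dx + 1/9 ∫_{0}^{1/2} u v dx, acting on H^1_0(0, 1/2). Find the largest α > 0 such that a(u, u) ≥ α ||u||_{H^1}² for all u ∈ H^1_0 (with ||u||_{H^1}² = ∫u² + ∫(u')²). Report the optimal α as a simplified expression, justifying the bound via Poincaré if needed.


α = (1 + 36*π^2)/(9*(1 + 4*π^2))

Coercivity of a(·,·) on H^1_0(0, 1/2) means a(u, u) ≥ α ||u||_{H^1}² for every u ∈ H^1_0.
The interval has length L = 1/2, and Poincaré/coercivity depend only on L. Here a(u, u) = ∫(u')² + (1/9)·∫u².
Here 0 < c = 1/9 < 1. The condition a(u,u) ≥ α||u||_{H^1}² reads (1−α)∫(u')² ≥ (α−c)∫u². Any admissible α is ≤ 1 (rapidly oscillating u have ∫u²/∫(u')² → 0), and α = 1 would force 0 ≥ (1−c)∫u², impossible since c < 1; so 1−α > 0. By the sharp Poincaré inequality on H^1_0 of an interval of length L, ∫(u')² ≥ (π/L)²∫u² with equality for the first sine mode sin(π(x−x₀)/L) (x₀ the left endpoint), so the inequality holds for all u iff (1−α)(π/L)² ≥ α − c, i.e. α ≤ ((π/L)² + c)/((π/L)² + 1) = (1 + c(L/π)²)/(1 + (L/π)²). With (π/L)² = 4*π^2 and c = 1/9, the largest admissible constant is α = ((π/L)² + c)/((π/L)² + 1).
Simplifying, α = (1 + 36*π^2)/(9*(1 + 4*π^2)).


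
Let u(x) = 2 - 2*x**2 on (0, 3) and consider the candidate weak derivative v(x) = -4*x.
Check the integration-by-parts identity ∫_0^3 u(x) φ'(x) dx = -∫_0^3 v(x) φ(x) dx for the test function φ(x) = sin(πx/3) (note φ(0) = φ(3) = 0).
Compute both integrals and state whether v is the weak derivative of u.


LHS = 36/π, RHS = 36/π. Yes, v = u' weakly.

u(x) = 2 - 2*x**2, classical derivative u'(x) = -4*x.
φ(x) = sin(πx/3), so φ'(x) = π*cos(π*x/3)/3.
Note φ(0) = φ(3) = 0, so the boundary term u·φ vanishes.
LHS = ∫_0^3 u(x) φ'(x) dx = ∫_0^3 (-2*π*x^2*cos(π*x/3)/3 + 2*π*cos(π*x/3)/3) dx. Term by term:
  ∫_0^3 2*π*cos(π*x/3)/3 dx = 0;  ∫_0^3 -2*π*x^2*cos(π*x/3)/3 dx = 36/π.
Sum: 0 + 36/π = 36/π.
So LHS = 36/π.
∫_0^3 v(x) φ(x) dx = ∫_0^3 (-4*x*sin(π*x/3)) dx. Term by term:
  ∫_0^3 -4*x*sin(π*x/3) dx = -36/π.
So RHS = -∫_0^3 v(x) φ(x) dx = 36/π.
LHS = RHS, so the identity holds for this test φ.
Moreover u is smooth here and v(x) = u'(x) = -4*x pointwise, so the identity holds for every test function. Hence v is the weak derivative of u.


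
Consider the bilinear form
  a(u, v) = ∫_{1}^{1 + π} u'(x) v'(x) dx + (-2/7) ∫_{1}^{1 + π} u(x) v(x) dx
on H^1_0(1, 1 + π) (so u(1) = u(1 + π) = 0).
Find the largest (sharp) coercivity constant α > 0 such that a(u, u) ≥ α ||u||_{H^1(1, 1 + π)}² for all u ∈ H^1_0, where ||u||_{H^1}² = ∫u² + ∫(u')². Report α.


α = 5/14

Coercivity of a(·,·) on H^1_0(1, 1 + π) means a(u, u) ≥ α ||u||_{H^1}² for every u ∈ H^1_0.
The interval has length L = π, and Poincaré/coercivity depend only on L. Here a(u, u) = ∫(u')² + (-2/7)·∫u².
Here c = -2/7 < 0 with |c| < (π/L)² = 1, so coercivity still holds. The condition a(u,u) ≥ α||u||_{H^1}² reads (1−α)∫(u')² ≥ (α−c)∫u². Any admissible α is ≤ 1 (rapidly oscillating u have ∫u²/∫(u')² → 0), and α = 1 would force 0 ≥ (1−c)∫u², impossible since c < 1; so 1−α > 0. By the sharp Poincaré inequality on H^1_0 of an interval of length L, ∫(u')² ≥ (π/L)²∫u² with equality for the first sine mode sin(π(x−x₀)/L) (x₀ the left endpoint), so the inequality holds for all u iff (1−α)(π/L)² ≥ α − c, i.e. α ≤ ((π/L)² + c)/((π/L)² + 1) = (1 + c(L/π)²)/(1 + (L/π)²). (Direct route, valid since c ≤ 0: Poincaré gives c∫u² ≥ c(L/π)²∫(u')², so a(u,u) ≥ (1 + c(L/π)²)∫(u')², while ||u||_{H^1}² ≤ (1 + (L/π)²)∫(u')²; dividing yields the same α.) With (π/L)² = 1 and c = -2/7, the largest admissible constant is α = ((π/L)² + c)/((π/L)² + 1).
Simplifying, α = 5/14.


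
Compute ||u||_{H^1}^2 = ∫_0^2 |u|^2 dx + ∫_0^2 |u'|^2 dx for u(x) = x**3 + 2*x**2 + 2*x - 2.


||u||_{H^1}^2 = 39664/105

The H^1 norm (squared) on an interval (0, L) is
  ||u||_{H^1}^2 = ∫_0^L u(x)^2 dx + ∫_0^L u'(x)^2 dx.
Compute u'(x) = 3*x**2 + 4*x + 2.
Then u(x)^2 = x**6 + 4*x**5 + 8*x**4 + 4*x**3 - 4*x**2 - 8*x + 4 and u'(x)^2 = 9*x**4 + 24*x**3 + 28*x**2 + 16*x + 4.
Integrate each monomial from 0 to 2 using ∫_0^2 c·x^n dx = c·2^(n+1)/(n+1):
  ∫_0^2 u(x)^2 dx = ∫_0^2 (x^6 + 4*x^5 + 8*x^4 + 4*x^3 - 4*x^2 - 8*x + 4) dx. Term by term:
    ∫_0^2 x^6 dx = 128/7;  ∫_0^2 4*x^5 dx = 128/3;  ∫_0^2 8*x^4 dx = 256/5;
    ∫_0^2 4*x^3 dx = 16;  ∫_0^2 -4*x^2 dx = -32/3;  ∫_0^2 -8*x dx = -16;
    ∫_0^2 4 dx = 8.
  Sum: 128/7 + 128/3 + 256/5 + 16 − 32/3 − 16 + 8 = 3832/35.
  ∫_0^2 u'(x)^2 dx = ∫_0^2 (9*x^4 + 24*x^3 + 28*x^2 + 16*x + 4) dx. Term by term:
    ∫_0^2 9*x^4 dx = 288/5;  ∫_0^2 24*x^3 dx = 96;  ∫_0^2 28*x^2 dx = 224/3;
    ∫_0^2 16*x dx = 32;  ∫_0^2 4 dx = 8.
  Sum: 288/5 + 96 + 224/3 + 32 + 8 = 4024/15.
Adding: ||u||_{H^1}^2 = 3832/35 + 4024/15 = 39664/105.
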